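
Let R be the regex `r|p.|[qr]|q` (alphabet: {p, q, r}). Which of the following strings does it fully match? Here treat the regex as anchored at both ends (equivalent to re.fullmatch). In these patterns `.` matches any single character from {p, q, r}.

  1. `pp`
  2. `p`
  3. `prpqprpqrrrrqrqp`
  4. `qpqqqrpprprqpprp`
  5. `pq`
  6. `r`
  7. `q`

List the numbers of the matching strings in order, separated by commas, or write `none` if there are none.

1 → match
2 → no match
3 → no match
4 → no match
5 → match
6 → match
7 → match

1, 5, 6, 7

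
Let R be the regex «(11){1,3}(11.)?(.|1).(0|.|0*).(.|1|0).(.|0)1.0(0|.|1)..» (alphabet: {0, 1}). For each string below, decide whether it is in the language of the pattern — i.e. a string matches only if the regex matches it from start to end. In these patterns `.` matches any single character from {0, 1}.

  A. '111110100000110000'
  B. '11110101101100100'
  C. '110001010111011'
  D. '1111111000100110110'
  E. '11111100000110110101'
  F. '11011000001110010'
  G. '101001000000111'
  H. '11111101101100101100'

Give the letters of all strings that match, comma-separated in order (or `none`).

A → match
B → match
C → no match
D → match
E → match
F → no match
G → no match — must start with '11'
H → no match

A, B, D, E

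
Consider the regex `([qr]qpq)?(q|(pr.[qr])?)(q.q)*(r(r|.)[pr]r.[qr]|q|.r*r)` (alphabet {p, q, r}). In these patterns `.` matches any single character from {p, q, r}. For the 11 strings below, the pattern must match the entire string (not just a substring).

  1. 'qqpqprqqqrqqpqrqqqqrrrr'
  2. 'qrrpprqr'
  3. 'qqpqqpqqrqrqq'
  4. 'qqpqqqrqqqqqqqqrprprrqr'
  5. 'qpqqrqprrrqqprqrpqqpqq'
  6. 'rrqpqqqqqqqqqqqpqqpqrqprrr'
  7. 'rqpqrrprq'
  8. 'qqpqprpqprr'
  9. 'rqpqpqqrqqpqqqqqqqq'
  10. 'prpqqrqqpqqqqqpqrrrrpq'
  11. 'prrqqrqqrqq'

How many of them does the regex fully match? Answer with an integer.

3

1 → no match
2 → no match
3 → no match
4 → no match
5 → no match
6 → no match
7 → no match
8 → match
9 → no match
10 → match
11 → match
Total matched: 3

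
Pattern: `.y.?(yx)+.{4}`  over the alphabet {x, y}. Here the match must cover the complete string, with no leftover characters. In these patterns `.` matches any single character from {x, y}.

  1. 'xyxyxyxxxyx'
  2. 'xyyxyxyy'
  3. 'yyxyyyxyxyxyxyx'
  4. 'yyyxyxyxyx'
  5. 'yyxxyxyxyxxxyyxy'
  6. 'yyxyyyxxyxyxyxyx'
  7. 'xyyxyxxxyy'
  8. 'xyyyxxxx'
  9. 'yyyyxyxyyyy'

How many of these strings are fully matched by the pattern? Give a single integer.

1 → match
2 → match
3 → no match
4 → match
5 → no match
6 → no match
7 → match
8 → no match
9 → match
Total matched: 5

5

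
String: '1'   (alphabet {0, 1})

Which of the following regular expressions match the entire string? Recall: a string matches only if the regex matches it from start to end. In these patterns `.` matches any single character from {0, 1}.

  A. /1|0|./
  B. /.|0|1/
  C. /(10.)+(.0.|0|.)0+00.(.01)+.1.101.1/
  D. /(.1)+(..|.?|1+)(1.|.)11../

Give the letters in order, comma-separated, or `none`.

A, B

A → match
B → match
C → no match — must start with '10'
D → no match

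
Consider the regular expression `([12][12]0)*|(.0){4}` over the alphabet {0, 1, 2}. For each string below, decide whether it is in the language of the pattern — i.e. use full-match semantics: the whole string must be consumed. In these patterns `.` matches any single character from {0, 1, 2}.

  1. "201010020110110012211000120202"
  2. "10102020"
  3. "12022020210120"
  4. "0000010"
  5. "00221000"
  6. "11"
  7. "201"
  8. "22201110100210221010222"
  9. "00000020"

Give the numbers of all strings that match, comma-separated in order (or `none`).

2, 9

1 → no match
2. "10102020" → match
3 → no match
4. "0000010" → no match
5. "00221000" → no match
6. "11" → no match
7. "201" → no match
8 → no match
9. "00000020" → match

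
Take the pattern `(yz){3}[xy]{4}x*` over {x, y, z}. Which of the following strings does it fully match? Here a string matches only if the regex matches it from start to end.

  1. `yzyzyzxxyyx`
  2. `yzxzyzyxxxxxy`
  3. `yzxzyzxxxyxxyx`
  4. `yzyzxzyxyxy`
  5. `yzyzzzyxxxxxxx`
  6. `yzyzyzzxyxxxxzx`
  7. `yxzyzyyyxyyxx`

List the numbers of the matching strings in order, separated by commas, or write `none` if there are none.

1 → match
2 → no match
3 → no match
4 → no match
5 → no match
6 → no match
7 → no match — must start with `yz`

1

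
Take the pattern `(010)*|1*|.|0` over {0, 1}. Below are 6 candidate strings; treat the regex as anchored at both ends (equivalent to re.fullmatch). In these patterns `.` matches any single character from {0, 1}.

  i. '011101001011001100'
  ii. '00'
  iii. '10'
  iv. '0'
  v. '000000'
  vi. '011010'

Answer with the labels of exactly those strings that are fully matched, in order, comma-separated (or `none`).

i → no match
ii → no match
iii → no match
iv → match
v → no match
vi → no match

iv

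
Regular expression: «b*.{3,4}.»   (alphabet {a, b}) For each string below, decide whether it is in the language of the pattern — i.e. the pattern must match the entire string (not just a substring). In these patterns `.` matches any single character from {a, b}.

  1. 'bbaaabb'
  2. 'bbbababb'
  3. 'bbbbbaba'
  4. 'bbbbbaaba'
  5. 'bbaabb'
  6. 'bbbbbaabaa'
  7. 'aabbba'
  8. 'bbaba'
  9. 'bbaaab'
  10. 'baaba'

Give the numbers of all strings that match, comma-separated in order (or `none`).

1 → match
2 → match
3 → match
4 → match
5 → match
6 → match
7 → no match
8 → match
9 → match
10 → match

1, 2, 3, 4, 5, 6, 8, 9, 10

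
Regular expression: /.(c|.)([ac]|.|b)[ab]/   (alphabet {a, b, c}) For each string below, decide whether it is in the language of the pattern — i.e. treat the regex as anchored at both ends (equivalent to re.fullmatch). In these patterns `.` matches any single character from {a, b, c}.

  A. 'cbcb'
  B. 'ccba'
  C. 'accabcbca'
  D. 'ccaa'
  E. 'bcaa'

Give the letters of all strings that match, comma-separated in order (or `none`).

A. 'cbcb' → match
B. 'ccba' → match
C. 'accabcbca' → no match
D. 'ccaa' → match
E. 'bcaa' → match

A, B, D, E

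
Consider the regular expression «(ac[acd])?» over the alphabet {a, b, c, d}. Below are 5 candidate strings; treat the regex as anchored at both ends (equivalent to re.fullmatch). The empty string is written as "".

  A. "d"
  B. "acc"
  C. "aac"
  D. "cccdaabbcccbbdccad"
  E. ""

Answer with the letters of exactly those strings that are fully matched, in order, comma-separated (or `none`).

A → no match
B → match
C → no match
D → no match
E → match

B, E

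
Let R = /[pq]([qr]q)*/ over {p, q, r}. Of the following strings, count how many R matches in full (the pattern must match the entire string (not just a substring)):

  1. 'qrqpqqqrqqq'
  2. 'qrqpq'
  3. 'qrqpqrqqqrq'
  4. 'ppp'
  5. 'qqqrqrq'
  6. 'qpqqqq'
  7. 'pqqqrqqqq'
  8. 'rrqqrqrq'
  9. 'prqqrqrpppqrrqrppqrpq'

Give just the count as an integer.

1 → no match
2 → no match
3 → no match
4 → no match
5 → match
6 → no match
7 → no match
8 → no match
9 → no match
Total matched: 1

1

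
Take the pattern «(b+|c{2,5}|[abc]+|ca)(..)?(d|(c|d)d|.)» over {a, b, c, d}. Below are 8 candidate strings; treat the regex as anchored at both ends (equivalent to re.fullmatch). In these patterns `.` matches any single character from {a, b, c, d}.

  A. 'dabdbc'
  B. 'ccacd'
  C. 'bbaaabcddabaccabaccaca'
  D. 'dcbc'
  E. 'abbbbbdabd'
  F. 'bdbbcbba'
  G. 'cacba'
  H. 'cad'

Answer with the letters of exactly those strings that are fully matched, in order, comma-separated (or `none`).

B, G, H

A → no match
B → match
C → no match
D → no match
E → no match
F → no match
G → match
H → match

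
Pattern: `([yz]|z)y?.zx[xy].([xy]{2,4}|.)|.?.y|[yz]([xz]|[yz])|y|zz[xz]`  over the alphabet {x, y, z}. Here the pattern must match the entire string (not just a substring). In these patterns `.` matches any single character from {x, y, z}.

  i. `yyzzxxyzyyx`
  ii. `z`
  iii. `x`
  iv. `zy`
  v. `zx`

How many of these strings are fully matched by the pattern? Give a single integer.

i → no match
ii → no match
iii → no match
iv → match
v → match
Total matched: 2

2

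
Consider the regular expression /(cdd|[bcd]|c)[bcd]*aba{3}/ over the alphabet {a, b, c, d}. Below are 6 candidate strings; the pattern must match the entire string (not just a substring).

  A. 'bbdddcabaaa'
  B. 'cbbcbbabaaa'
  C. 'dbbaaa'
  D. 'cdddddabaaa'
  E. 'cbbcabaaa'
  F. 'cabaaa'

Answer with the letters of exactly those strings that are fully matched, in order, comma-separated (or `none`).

A → match
B → match
C → no match
D → match
E → match
F → match

A, B, D, E, F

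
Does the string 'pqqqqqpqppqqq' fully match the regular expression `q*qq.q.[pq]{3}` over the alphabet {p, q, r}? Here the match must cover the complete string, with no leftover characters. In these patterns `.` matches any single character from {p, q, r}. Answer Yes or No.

No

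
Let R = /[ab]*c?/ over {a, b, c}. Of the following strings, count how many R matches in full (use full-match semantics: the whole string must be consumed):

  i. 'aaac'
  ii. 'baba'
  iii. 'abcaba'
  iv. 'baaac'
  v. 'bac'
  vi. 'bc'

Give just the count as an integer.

i → match
ii → match
iii → no match
iv → match
v → match
vi → match
Total matched: 5

5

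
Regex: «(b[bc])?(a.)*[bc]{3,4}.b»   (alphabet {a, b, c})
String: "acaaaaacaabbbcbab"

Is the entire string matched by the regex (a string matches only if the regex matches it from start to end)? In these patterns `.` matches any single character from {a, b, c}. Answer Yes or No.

No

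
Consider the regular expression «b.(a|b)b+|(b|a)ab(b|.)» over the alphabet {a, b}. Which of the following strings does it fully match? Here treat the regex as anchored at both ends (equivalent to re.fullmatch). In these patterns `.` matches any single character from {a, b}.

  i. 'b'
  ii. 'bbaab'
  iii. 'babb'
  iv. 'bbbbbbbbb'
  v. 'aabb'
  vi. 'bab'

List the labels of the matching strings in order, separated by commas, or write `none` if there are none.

i → no match
ii → no match
iii → match
iv → match
v → match
vi → no match

iii, iv, v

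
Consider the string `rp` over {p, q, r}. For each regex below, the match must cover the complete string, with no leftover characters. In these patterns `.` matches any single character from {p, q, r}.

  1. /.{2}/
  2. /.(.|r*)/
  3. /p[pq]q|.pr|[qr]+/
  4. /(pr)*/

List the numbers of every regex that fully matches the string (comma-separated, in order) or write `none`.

1, 2

1 → match
2 → match
3 → no match
4 → no match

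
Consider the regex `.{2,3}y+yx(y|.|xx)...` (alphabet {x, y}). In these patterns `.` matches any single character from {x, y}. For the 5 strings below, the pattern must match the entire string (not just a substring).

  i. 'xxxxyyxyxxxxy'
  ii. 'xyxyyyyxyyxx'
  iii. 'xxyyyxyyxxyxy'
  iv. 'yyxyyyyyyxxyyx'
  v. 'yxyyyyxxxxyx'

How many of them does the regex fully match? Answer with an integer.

i → no match
ii → match
iii → no match
iv → match
v → match
Total matched: 3

3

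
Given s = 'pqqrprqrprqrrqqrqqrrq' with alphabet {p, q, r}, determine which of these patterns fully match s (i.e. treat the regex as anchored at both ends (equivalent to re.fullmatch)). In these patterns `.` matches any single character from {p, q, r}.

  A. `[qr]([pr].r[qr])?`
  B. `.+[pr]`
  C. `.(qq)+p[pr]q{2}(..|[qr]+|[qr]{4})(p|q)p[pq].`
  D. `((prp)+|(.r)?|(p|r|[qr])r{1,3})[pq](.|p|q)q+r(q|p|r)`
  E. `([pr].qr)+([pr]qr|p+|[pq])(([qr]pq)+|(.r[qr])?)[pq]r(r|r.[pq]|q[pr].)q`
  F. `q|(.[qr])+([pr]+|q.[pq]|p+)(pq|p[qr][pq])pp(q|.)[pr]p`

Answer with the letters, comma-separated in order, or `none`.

A → no match
B → no match
C → no match
D → no match
E → match
F → no match

E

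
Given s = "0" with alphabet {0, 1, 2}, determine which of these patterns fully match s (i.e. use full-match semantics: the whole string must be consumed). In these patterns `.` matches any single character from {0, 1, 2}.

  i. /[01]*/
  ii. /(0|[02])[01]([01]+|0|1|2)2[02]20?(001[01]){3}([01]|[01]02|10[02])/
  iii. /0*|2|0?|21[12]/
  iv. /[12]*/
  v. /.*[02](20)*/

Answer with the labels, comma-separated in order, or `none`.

i, iii, v

i → match
ii → no match
iii → match
iv → no match
v → match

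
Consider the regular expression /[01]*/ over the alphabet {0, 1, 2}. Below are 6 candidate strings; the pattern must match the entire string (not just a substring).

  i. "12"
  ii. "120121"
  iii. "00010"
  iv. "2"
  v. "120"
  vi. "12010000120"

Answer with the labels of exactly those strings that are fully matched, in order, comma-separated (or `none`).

i → no match
ii → no match
iii → match
iv → no match
v → no match
vi → no match

iii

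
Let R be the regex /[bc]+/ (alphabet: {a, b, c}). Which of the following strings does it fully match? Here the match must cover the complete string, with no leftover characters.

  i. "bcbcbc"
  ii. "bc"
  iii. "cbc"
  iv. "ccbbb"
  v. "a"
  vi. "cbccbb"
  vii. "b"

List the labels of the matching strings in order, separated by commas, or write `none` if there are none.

i, ii, iii, iv, vi, vii

i → match
ii → match
iii → match
iv → match
v → no match
vi → match
vii → match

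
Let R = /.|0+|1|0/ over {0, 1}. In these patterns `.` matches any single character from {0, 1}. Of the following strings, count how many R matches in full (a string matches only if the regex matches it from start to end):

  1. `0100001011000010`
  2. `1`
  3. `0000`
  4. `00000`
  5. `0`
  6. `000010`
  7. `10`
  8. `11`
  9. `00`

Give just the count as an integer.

5

1 → no match
2. `1` → match
3. `0000` → match
4. `00000` → match
5. `0` → match
6. `000010` → no match
7. `10` → no match
8. `11` → no match
9. `00` → match
Total matched: 5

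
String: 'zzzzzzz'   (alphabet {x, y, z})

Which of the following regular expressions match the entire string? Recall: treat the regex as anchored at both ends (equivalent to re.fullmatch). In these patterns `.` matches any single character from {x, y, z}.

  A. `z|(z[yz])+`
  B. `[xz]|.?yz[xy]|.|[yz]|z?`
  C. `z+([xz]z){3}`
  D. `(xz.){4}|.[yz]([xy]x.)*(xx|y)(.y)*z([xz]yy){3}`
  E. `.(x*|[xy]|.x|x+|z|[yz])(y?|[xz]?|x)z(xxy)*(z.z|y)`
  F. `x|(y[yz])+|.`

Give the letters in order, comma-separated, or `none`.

A → no match
B → no match
C → match
D → no match
E → match
F → no match

C, E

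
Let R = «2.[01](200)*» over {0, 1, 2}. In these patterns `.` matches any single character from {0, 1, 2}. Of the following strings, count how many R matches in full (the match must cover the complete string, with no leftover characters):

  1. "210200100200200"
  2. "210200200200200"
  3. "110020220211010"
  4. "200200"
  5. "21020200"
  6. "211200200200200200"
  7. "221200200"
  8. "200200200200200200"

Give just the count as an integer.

5

1 → no match
2 → match
3 → no match — must start with "2"
4. "200200" → match
5. "21020200" → no match
6 → match
7. "221200200" → match
8 → match
Total matched: 5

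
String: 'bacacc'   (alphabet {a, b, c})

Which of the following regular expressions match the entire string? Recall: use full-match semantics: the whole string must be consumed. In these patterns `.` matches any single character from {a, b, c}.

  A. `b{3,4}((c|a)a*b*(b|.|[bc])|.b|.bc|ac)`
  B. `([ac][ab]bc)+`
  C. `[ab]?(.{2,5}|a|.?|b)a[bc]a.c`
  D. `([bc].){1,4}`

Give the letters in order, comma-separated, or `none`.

A → no match
B → no match — must end with 'bc'
C → match
D → match

C, D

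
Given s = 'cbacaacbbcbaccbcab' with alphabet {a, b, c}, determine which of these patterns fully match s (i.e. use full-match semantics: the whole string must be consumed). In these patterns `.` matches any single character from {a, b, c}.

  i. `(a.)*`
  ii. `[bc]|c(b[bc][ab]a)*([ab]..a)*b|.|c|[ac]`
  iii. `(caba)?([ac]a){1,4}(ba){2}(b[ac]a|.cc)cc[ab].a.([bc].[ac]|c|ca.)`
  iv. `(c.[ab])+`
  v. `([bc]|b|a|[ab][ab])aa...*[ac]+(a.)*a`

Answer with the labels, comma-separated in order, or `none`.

i → no match
ii → no match
iii → no match
iv → match
v → no match — must end with 'a'

iv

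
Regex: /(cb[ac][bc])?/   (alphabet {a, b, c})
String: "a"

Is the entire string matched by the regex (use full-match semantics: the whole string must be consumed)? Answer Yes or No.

No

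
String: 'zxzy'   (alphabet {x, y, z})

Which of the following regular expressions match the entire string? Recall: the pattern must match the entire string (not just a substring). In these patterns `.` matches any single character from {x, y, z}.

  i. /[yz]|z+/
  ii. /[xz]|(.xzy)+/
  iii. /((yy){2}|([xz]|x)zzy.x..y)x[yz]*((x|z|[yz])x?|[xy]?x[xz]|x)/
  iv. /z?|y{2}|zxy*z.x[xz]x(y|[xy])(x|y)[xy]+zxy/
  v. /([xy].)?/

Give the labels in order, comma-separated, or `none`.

i → no match
ii → match
iii → no match
iv → no match
v → no match

ii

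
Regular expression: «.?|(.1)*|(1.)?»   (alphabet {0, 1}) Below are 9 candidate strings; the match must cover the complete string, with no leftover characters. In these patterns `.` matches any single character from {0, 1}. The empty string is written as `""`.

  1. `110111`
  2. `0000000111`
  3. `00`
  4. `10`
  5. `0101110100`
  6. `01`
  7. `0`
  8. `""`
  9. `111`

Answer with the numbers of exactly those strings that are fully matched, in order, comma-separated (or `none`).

1, 4, 6, 7, 8

1 → match
2 → no match
3 → no match
4 → match
5 → no match
6 → match
7 → match
8 → match
9 → no match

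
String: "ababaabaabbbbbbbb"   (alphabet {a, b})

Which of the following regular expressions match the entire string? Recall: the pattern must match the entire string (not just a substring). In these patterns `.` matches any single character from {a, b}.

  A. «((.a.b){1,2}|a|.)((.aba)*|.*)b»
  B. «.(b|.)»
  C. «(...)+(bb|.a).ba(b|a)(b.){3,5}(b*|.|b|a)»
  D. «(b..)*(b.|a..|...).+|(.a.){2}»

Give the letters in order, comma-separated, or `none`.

A, C, D

A → match
B → no match
C → match
D → match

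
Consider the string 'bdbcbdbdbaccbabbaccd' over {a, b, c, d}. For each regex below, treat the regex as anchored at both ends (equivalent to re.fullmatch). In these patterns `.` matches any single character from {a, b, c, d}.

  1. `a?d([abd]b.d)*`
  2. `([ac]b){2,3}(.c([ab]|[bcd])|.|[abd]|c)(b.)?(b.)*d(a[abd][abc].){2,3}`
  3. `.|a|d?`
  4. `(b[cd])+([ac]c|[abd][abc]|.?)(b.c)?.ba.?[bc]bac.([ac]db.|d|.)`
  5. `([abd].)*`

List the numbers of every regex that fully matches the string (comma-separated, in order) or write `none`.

4

1 → no match
2 → no match
3 → no match
4 → match
5 → no match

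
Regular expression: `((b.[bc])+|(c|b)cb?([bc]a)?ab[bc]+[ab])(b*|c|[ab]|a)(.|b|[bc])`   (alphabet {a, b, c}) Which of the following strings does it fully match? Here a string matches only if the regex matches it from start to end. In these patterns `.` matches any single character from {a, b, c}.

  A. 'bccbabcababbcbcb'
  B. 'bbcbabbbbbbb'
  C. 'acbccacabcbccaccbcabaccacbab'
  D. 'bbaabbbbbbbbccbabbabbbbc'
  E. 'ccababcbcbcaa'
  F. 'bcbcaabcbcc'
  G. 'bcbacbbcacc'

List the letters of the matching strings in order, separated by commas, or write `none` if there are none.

B, F

A → no match
B → match
C → no match
D → no match
E → no match
F → match
G → no match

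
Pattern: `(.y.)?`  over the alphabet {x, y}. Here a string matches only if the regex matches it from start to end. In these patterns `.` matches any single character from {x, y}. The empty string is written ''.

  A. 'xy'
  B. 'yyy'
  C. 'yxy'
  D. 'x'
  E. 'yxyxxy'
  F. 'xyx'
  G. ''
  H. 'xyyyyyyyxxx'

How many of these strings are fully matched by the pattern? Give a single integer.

3

A → no match
B → match
C → no match
D → no match
E → no match
F → match
G → match
H → no match
Total matched: 3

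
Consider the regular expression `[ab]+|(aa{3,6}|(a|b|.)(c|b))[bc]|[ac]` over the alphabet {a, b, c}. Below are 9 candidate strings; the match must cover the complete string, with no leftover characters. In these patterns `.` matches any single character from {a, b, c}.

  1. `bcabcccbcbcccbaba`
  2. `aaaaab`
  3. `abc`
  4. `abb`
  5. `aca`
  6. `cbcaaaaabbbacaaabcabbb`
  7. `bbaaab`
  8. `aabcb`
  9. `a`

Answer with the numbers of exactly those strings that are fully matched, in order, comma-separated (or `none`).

2, 3, 4, 7, 9

1 → no match
2 → match
3 → match
4 → match
5 → no match
6 → no match
7 → match
8 → no match
9 → match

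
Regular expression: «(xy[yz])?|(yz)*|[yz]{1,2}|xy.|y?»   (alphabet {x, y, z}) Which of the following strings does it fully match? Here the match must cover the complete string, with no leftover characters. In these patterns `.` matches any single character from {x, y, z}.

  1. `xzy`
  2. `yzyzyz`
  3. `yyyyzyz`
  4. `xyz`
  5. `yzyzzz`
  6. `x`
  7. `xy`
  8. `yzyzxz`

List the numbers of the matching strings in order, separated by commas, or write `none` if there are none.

2, 4

1. `xzy` → no match
2. `yzyzyz` → match
3. `yyyyzyz` → no match
4. `xyz` → match
5. `yzyzzz` → no match
6. `x` → no match
7. `xy` → no match
8. `yzyzxz` → no match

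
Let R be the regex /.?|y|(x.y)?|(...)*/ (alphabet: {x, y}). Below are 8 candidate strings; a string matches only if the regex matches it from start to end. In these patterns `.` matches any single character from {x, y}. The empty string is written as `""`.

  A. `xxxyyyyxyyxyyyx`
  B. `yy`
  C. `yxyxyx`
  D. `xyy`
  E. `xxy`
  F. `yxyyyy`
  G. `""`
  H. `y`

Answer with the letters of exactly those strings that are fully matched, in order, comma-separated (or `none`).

A → match
B → no match
C → match
D → match
E → match
F → match
G → match
H → match

A, C, D, E, F, G, H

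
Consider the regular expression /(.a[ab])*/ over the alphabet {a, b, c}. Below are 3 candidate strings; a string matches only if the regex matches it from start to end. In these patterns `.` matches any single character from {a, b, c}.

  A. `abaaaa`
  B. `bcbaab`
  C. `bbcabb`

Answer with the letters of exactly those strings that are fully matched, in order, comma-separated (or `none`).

A → no match
B → no match
C → no match

none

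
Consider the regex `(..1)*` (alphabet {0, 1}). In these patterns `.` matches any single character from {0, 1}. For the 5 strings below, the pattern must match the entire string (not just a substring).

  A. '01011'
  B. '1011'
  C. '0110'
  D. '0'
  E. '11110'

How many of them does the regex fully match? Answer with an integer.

A. '01011' → no match
B. '1011' → no match
C. '0110' → no match
D. '0' → no match
E. '11110' → no match
Total matched: 0

0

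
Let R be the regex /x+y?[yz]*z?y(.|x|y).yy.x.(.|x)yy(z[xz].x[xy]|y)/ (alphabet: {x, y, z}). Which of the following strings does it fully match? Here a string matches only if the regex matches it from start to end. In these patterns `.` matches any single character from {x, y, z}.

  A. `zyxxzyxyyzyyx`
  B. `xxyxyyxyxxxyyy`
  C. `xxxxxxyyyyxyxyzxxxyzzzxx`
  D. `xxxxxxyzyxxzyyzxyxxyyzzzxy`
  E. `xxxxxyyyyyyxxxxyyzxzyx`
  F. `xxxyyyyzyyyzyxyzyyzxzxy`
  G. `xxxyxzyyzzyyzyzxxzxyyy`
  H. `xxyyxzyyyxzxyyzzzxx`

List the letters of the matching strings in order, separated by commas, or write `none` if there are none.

H

A → no match — must start with `x`
B → no match
C → no match
D → no match
E → no match
F → no match
G → no match
H → match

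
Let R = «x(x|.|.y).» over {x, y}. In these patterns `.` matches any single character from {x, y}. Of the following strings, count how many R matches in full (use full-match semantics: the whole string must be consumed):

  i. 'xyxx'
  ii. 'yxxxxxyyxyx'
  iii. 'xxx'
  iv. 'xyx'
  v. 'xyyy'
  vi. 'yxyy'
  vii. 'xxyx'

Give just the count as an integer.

i → no match
ii → no match — must start with 'x'
iii → match
iv → match
v → match
vi → no match — must start with 'x'
vii → match
Total matched: 4

4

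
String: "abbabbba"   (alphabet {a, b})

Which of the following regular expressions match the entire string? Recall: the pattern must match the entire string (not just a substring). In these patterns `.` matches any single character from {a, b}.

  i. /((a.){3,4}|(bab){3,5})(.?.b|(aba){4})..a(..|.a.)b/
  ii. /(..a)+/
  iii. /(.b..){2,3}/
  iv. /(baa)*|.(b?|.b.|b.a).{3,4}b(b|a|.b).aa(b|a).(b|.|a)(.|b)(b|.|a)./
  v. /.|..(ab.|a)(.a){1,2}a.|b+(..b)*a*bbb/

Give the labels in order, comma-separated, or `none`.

i → no match — must end with "b"
ii → no match
iii → match
iv → no match
v → no match

iii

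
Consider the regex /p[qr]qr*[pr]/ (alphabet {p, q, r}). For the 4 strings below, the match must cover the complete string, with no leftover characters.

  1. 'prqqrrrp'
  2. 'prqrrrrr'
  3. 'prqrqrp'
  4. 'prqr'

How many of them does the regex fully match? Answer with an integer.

2

1 → no match
2 → match
3 → no match
4 → match
Total matched: 2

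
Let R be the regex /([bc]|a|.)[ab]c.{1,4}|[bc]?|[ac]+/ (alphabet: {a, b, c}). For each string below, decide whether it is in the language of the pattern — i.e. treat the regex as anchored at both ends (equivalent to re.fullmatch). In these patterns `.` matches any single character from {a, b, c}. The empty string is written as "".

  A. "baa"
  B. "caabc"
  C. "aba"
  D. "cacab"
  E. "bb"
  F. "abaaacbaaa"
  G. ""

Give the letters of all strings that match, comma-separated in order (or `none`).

A → no match
B → no match
C → no match
D → match
E → no match
F → no match
G → match

D, G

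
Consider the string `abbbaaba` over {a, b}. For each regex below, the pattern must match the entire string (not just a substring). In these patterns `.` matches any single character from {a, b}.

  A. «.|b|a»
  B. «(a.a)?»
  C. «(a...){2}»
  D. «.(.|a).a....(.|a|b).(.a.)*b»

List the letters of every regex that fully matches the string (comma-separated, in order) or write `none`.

A → no match
B → no match
C → match
D → no match — must end with `b`

C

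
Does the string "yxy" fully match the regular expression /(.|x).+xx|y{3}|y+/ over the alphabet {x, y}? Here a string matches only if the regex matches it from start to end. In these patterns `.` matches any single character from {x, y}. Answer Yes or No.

No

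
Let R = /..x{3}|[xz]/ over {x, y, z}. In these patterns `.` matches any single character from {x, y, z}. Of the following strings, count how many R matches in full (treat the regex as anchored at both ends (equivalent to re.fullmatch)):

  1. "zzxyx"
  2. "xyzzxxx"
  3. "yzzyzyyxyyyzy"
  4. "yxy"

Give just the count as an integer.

1 → no match
2 → no match
3 → no match
4 → no match
Total matched: 0

0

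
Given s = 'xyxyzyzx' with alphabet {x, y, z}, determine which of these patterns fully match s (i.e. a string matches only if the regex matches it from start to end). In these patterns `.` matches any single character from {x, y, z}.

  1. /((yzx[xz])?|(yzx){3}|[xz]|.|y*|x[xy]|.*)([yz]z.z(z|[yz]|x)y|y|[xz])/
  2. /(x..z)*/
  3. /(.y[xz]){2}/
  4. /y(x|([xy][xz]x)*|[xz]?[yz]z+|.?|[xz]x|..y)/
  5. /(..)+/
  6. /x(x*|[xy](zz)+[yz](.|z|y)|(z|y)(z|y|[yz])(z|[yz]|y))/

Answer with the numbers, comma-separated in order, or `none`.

1, 5

1 → match
2 → no match
3 → no match
4 → no match — must start with 'y'
5 → match
6 → no match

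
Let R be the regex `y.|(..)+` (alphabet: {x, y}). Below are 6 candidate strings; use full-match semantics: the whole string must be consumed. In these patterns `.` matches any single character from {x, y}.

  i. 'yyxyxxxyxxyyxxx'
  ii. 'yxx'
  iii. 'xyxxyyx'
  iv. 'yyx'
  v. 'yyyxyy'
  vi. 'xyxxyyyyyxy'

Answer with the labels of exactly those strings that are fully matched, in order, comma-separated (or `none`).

v

i → no match
ii. 'yxx' → no match
iii. 'xyxxyyx' → no match
iv. 'yyx' → no match
v. 'yyyxyy' → match
vi. 'xyxxyyyyyxy' → no match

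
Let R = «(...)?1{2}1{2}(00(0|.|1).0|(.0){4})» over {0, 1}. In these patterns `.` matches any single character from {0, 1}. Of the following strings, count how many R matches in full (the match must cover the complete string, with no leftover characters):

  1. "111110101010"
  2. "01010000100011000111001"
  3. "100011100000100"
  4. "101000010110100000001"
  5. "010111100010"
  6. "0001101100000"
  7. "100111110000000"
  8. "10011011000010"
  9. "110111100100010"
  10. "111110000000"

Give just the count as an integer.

1 → match
2 → no match — must end with "0"
3 → no match
4 → no match — must end with "0"
5 → match
6 → no match
7 → match
8 → no match
9 → match
10 → match
Total matched: 5

5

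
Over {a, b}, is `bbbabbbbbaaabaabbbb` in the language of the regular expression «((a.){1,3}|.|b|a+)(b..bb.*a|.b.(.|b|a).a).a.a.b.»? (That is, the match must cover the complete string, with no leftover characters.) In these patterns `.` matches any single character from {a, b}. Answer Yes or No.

No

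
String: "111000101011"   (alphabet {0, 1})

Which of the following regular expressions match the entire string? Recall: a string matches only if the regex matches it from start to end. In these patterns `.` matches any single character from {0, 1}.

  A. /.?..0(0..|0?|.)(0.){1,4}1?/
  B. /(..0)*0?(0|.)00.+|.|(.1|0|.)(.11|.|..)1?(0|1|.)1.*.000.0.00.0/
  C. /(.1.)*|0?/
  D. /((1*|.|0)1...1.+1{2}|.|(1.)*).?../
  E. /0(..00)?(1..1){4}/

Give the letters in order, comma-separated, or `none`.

A → match
B → no match
C → no match
D → no match
E → no match — must start with "0"

A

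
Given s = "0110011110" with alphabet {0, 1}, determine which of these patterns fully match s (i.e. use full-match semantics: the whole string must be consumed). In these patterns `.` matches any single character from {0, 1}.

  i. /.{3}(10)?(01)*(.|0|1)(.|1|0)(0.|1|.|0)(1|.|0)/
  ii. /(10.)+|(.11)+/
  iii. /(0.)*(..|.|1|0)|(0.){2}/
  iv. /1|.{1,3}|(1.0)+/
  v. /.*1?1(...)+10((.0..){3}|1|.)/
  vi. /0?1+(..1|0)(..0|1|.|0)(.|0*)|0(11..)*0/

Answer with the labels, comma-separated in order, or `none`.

i → no match
ii → no match
iii → no match
iv → no match
v → no match
vi → match

vi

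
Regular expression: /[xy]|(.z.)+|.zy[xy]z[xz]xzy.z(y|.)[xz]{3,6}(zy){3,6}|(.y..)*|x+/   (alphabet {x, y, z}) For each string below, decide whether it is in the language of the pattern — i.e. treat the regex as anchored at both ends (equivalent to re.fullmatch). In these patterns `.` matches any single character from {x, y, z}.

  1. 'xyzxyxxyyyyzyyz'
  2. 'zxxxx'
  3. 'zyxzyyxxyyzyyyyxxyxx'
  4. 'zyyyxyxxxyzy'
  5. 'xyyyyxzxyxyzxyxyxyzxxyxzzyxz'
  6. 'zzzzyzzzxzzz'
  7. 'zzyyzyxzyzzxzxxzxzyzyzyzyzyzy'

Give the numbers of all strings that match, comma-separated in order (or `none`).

3, 4

1 → no match
2. 'zxxxx' → no match
3 → match
4. 'zyyyxyxxxyzy' → match
5 → no match
6. 'zzzzyzzzxzzz' → no match
7 → no match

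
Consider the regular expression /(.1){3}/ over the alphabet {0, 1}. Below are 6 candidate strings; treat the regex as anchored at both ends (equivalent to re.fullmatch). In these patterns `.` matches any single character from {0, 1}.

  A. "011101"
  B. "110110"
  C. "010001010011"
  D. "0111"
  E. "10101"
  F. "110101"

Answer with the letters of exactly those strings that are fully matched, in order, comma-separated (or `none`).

A, F

A → match
B → no match — must end with "1"
C → no match
D → no match
E → no match
F → match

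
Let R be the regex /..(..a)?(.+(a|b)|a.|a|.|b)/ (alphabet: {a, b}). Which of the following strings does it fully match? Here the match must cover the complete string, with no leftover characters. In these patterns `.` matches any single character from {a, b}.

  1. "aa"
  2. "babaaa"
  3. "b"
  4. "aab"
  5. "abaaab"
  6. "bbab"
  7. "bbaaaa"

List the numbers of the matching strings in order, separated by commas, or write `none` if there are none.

1. "aa" → no match
2. "babaaa" → match
3. "b" → no match
4. "aab" → match
5. "abaaab" → match
6. "bbab" → match
7. "bbaaaa" → match

2, 4, 5, 6, 7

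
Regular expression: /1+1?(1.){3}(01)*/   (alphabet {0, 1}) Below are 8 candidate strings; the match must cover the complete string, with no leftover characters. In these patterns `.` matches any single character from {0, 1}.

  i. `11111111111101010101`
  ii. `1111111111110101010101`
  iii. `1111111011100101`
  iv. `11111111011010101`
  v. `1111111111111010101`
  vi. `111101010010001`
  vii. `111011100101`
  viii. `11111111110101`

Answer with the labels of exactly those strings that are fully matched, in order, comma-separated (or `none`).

i, ii, iii, iv, v, vii, viii

i → match
ii → match
iii → match
iv → match
v → match
vi → no match
vii → match
viii → match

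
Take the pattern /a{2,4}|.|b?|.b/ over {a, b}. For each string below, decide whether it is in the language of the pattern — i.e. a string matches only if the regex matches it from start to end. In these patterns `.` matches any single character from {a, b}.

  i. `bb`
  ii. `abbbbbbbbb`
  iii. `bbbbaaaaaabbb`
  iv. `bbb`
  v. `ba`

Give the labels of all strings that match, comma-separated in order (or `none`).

i

i → match
ii → no match
iii → no match
iv → no match
v → no match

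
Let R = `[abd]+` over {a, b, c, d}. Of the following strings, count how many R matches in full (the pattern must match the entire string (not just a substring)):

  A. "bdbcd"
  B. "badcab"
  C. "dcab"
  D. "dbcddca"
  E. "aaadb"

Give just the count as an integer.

A → no match
B → no match
C → no match
D → no match
E → match
Total matched: 1

1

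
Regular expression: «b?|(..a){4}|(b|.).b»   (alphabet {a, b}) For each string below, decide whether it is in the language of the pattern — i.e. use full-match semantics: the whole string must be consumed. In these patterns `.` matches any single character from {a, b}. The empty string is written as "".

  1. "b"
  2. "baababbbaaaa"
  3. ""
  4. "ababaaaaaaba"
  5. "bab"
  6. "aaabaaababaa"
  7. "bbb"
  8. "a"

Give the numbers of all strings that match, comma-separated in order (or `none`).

1, 3, 4, 5, 6, 7

1 → match
2 → no match
3 → match
4 → match
5 → match
6 → match
7 → match
8 → no match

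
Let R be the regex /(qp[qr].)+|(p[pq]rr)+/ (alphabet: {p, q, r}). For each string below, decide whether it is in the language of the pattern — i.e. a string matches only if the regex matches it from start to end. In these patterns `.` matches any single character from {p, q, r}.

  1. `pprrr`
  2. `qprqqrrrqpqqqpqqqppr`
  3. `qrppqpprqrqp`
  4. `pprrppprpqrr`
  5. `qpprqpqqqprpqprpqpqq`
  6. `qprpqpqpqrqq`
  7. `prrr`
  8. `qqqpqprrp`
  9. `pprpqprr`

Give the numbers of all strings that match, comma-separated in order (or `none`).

1 → no match
2 → no match
3 → no match
4 → no match
5 → no match
6 → no match
7 → no match
8 → no match
9 → no match

none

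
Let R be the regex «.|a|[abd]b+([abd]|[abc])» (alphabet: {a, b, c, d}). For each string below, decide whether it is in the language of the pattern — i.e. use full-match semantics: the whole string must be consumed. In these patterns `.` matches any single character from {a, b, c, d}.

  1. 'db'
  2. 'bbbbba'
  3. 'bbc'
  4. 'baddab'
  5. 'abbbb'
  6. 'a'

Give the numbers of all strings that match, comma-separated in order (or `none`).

2, 3, 5, 6

1. 'db' → no match
2. 'bbbbba' → match
3. 'bbc' → match
4. 'baddab' → no match
5. 'abbbb' → match
6. 'a' → match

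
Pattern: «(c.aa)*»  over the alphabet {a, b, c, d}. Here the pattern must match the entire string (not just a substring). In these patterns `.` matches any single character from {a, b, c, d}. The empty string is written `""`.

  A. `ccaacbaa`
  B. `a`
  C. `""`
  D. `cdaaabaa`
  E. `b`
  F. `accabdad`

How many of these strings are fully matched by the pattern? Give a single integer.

A → match
B → no match
C → match
D → no match
E → no match
F → no match
Total matched: 2

2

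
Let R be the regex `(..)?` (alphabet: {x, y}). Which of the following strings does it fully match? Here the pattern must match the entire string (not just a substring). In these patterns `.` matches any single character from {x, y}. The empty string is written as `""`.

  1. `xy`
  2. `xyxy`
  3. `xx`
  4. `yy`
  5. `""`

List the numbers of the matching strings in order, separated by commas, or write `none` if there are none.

1. `xy` → match
2. `xyxy` → no match
3. `xx` → match
4. `yy` → match
5. `""` → match

1, 3, 4, 5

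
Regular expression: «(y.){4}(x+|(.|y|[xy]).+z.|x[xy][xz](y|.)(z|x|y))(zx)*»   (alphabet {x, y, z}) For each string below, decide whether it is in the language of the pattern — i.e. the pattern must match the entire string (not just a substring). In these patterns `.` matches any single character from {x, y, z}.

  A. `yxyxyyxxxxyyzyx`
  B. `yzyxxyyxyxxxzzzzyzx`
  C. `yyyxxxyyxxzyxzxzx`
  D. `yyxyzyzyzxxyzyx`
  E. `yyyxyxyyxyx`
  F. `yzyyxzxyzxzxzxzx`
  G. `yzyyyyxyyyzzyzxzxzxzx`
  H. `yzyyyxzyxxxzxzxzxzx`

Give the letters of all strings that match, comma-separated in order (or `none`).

A → no match
B → no match
C → no match
D → no match
E → no match
F → no match
G → no match
H → no match

none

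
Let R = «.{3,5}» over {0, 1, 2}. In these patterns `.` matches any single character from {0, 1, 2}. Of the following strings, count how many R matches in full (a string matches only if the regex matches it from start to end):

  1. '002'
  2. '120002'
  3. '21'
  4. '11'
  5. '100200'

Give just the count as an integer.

1 → match
2 → no match
3 → no match
4 → no match
5 → no match
Total matched: 1

1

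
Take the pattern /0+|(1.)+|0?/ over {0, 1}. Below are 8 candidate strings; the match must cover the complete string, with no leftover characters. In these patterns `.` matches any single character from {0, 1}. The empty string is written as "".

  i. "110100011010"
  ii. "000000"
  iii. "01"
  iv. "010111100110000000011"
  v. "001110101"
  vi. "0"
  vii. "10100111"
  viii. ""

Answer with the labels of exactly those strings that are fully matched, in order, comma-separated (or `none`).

i → no match
ii → match
iii → no match
iv → no match
v → no match
vi → match
vii → no match
viii → match

ii, vi, viii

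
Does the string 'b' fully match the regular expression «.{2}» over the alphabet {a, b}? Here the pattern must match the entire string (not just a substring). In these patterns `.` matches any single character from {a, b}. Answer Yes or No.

No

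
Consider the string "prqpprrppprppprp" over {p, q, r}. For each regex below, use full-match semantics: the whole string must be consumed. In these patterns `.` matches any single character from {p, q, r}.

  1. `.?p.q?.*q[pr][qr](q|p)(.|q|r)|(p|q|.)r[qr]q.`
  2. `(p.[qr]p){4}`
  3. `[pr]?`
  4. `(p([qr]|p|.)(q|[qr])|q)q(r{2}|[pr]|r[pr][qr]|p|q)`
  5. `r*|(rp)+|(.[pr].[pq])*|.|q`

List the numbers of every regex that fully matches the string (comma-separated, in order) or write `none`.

2, 5

1 → no match
2 → match
3 → no match
4 → no match
5 → match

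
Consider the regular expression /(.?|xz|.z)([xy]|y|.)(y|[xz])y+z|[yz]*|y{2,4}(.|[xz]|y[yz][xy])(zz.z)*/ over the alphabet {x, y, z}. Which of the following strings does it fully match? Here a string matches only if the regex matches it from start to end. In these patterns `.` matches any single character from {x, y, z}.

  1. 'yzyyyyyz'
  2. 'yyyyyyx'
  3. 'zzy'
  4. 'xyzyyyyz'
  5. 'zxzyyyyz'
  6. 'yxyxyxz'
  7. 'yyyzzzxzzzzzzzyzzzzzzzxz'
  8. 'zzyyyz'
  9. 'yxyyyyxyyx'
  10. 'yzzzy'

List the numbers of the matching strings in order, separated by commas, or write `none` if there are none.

1, 2, 3, 4, 5, 7, 8, 10

1 → match
2 → match
3 → match
4 → match
5 → match
6 → no match
7 → match
8 → match
9 → no match
10 → match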